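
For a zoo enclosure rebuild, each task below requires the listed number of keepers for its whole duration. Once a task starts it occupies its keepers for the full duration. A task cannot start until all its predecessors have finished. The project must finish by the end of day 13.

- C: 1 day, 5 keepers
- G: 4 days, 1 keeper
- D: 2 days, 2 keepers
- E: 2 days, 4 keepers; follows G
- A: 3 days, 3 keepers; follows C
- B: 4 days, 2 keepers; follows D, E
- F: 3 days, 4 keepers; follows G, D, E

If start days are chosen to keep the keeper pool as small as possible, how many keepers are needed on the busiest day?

6

Early-start (C@1, G@1, D@1, E@5, A@2, B@7, F@7) gives peak 8: d1:8  d2:6  d3:4  d4:4  d5:4  d6:4  d7:6  d8:6  d9:6  d10:2  d11:0  d12:0  d13:0.
Shift D→2.
Schedule C@1, G@1, D@2, E@5, A@2, B@7, F@7: d1:6  d2:6  d3:6  d4:4  d5:4  d6:4  d7:6  d8:6  d9:6  d10:2  d11:0  d12:0  d13:0 — peak 6.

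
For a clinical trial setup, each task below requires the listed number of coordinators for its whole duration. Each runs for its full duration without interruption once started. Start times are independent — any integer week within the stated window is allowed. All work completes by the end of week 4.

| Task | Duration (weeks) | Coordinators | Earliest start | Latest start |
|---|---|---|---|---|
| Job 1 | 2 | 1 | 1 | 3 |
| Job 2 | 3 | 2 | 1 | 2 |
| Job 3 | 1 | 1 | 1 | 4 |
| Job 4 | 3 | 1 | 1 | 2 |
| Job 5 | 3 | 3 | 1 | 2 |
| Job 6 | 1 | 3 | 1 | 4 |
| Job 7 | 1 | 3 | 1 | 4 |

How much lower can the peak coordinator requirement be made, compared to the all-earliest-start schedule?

7

Early-start peak: w1:14  w2:7  w3:6  w4:0 ⇒ 14.
Leveled (Job 1@1, Job 2@1, Job 3@1, Job 4@2, Job 5@1, Job 6@4, Job 7@4): w1:7  w2:7  w3:6  w4:7 ⇒ 7.
Reduction 14 − 7 = 7.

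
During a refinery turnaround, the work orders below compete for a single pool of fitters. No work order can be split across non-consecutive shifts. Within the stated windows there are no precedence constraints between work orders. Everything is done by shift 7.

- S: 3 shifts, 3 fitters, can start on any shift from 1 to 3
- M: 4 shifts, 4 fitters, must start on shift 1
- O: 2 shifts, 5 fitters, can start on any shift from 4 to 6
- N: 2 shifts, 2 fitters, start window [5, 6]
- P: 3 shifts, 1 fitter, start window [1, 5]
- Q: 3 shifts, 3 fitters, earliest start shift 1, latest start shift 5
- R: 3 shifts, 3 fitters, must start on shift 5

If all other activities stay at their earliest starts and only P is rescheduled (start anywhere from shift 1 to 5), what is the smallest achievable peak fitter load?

11

P@1: s1:11  s2:11  s3:11  s4:9  s5:10  s6:5  s7:3 → peak 11
P@2: s1:10  s2:11  s3:11  s4:10  s5:10  s6:5  s7:3 → peak 11
P@3: s1:10  s2:10  s3:11  s4:10  s5:11  s6:5  s7:3 → peak 11
P@4: s1:10  s2:10  s3:10  s4:10  s5:11  s6:6  s7:3 → peak 11
P@5: s1:10  s2:10  s3:10  s4:9  s5:11  s6:6  s7:4 → peak 11
Best is P@1, peak 11.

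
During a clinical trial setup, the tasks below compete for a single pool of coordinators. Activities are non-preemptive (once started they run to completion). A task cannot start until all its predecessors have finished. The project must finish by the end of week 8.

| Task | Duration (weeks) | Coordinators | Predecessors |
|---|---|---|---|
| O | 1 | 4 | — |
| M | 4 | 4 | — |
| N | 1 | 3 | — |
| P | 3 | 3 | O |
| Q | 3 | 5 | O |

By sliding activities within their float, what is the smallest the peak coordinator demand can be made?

7

Early-start (O@1, M@1, N@1, P@2, Q@2) gives peak 12: w1:11  w2:12  w3:12  w4:12  w5:0  w6:0  w7:0  w8:0.
Shift M→2, Q→6.
Schedule O@1, M@2, N@1, P@2, Q@6: w1:7  w2:7  w3:7  w4:7  w5:4  w6:5  w7:5  w8:5 — peak 7.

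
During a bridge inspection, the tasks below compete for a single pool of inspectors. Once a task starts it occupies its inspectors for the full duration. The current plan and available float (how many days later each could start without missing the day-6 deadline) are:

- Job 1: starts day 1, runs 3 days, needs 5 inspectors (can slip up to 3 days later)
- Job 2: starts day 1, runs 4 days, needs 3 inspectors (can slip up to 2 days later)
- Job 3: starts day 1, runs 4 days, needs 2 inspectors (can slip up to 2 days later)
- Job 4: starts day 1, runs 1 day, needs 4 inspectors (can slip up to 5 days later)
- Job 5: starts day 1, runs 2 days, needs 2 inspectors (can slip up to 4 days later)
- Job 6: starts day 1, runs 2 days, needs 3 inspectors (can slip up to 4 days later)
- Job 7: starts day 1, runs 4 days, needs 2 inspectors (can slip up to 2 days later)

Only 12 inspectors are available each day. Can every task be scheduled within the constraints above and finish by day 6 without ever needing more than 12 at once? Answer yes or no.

yes

Schedule Job 1@1, Job 2@1, Job 3@1, Job 4@4, Job 5@1, Job 6@5, Job 7@3: d1:12  d2:12  d3:12  d4:11  d5:5  d6:5 — peak 12 ≤ 12.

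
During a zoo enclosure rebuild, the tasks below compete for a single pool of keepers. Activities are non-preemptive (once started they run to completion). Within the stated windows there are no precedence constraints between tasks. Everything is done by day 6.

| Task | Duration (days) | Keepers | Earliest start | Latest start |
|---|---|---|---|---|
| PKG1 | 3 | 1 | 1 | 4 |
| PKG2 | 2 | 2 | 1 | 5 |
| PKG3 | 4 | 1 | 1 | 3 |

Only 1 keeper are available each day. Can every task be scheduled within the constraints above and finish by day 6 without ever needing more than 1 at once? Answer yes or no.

Total keeper-days = 11; over 6 days the average is 11/6 > 1, so some day must exceed 1.

no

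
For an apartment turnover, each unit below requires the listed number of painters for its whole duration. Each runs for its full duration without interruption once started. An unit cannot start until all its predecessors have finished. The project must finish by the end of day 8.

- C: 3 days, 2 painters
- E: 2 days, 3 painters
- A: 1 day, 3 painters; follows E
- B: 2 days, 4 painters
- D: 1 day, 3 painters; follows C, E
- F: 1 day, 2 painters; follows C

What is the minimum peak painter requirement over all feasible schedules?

Early-start (C@1, E@1, A@3, B@1, D@4, F@4) gives peak 9: d1:9  d2:9  d3:5  d4:5  d5:0  d6:0  d7:0  d8:0.
Shift B→4, D→6, F→6.
Schedule C@1, E@1, A@3, B@4, D@6, F@6: d1:5  d2:5  d3:5  d4:4  d5:4  d6:5  d7:0  d8:0 — peak 5.

5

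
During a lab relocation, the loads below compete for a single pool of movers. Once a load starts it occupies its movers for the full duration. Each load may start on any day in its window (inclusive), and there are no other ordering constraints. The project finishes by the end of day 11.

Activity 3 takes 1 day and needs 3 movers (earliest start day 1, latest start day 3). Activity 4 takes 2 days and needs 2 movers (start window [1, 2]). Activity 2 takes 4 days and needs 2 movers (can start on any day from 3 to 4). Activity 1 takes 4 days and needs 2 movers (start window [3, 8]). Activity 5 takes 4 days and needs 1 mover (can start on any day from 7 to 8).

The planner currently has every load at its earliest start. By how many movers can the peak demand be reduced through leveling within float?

2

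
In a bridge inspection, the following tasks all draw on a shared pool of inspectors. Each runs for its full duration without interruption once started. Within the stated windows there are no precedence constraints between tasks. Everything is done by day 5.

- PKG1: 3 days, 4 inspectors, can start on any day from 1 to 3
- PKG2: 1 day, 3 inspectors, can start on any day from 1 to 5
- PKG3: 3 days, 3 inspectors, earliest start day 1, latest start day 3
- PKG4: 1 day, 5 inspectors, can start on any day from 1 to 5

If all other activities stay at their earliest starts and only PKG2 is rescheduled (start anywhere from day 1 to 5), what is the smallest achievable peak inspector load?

PKG2@1: d1:15  d2:7  d3:7  d4:0  d5:0 → peak 15
PKG2@2: d1:12  d2:10  d3:7  d4:0  d5:0 → peak 12
PKG2@3: d1:12  d2:7  d3:10  d4:0  d5:0 → peak 12
PKG2@4: d1:12  d2:7  d3:7  d4:3  d5:0 → peak 12
PKG2@5: d1:12  d2:7  d3:7  d4:0  d5:3 → peak 12
Best is PKG2@2, peak 12.

12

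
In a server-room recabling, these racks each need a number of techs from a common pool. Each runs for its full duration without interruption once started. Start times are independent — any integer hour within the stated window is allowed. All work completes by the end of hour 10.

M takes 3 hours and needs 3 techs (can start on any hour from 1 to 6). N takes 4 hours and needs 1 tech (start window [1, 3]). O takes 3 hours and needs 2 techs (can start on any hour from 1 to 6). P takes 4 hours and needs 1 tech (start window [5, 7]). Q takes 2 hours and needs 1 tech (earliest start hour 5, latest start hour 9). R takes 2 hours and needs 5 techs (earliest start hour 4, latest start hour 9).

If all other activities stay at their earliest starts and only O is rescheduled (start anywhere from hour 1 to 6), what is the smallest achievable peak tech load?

O@1: h1:6  h2:6  h3:6  h4:6  h5:7  h6:2  h7:1  h8:1  h9:0  h10:0 → peak 7
O@2: h1:4  h2:6  h3:6  h4:8  h5:7  h6:2  h7:1  h8:1  h9:0  h10:0 → peak 8
O@3: h1:4  h2:4  h3:6  h4:8  h5:9  h6:2  h7:1  h8:1  h9:0  h10:0 → peak 9
O@4: h1:4  h2:4  h3:4  h4:8  h5:9  h6:4  h7:1  h8:1  h9:0  h10:0 → peak 9
O@5: h1:4  h2:4  h3:4  h4:6  h5:9  h6:4  h7:3  h8:1  h9:0  h10:0 → peak 9
O@6: h1:4  h2:4  h3:4  h4:6  h5:7  h6:4  h7:3  h8:3  h9:0  h10:0 → peak 7
Best is O@1, peak 7.

7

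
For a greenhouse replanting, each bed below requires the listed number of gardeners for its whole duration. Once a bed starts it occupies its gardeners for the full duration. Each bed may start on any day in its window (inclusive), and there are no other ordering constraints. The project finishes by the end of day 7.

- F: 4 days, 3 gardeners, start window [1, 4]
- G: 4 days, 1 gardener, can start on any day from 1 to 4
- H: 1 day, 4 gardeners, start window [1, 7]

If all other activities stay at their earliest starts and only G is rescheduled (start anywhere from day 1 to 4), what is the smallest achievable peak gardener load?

7

G@1: d1:8  d2:4  d3:4  d4:4  d5:0  d6:0  d7:0 → peak 8
G@2: d1:7  d2:4  d3:4  d4:4  d5:1  d6:0  d7:0 → peak 7
G@3: d1:7  d2:3  d3:4  d4:4  d5:1  d6:1  d7:0 → peak 7
G@4: d1:7  d2:3  d3:3  d4:4  d5:1  d6:1  d7:1 → peak 7
Best is G@2, peak 7.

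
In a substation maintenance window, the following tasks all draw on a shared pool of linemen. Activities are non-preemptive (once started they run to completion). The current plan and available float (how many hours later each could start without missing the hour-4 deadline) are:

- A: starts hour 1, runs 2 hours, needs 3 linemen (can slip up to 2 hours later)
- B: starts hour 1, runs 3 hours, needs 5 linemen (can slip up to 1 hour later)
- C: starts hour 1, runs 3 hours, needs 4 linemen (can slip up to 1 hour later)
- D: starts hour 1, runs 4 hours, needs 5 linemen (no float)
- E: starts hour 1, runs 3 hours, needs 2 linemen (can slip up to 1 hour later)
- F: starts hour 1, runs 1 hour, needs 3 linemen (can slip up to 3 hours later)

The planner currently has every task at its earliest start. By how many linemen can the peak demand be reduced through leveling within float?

Early-start peak: h1:22  h2:19  h3:16  h4:5 ⇒ 22.
Leveled (A@1, B@1, C@1, D@1, E@1, F@3): h1:19  h2:19  h3:19  h4:5 ⇒ 19.
Reduction 22 − 19 = 3.

3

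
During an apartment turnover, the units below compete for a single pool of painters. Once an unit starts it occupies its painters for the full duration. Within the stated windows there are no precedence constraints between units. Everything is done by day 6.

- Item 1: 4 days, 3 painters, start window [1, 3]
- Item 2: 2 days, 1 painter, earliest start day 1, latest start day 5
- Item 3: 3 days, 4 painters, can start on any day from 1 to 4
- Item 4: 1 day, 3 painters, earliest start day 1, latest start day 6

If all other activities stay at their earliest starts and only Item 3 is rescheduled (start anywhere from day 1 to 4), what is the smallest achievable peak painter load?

7

Item 3@1: d1:11  d2:8  d3:7  d4:3  d5:0  d6:0 → peak 11
Item 3@2: d1:7  d2:8  d3:7  d4:7  d5:0  d6:0 → peak 8
Item 3@3: d1:7  d2:4  d3:7  d4:7  d5:4  d6:0 → peak 7
Item 3@4: d1:7  d2:4  d3:3  d4:7  d5:4  d6:4 → peak 7
Best is Item 3@3, peak 7.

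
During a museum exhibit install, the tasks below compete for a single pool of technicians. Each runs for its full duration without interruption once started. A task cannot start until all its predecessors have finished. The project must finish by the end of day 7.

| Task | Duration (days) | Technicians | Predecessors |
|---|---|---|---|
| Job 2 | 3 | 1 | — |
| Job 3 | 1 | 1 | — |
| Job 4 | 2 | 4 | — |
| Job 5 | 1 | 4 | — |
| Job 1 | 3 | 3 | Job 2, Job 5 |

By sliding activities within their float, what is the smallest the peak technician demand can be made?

Early-start (Job 2@1, Job 3@1, Job 4@1, Job 5@1, Job 1@4) gives peak 10: d1:10  d2:5  d3:1  d4:3  d5:3  d6:3  d7:0.
Shift Job 4→2, Job 5→4, Job 1→5.
Schedule Job 2@1, Job 3@1, Job 4@2, Job 5@4, Job 1@5: d1:2  d2:5  d3:5  d4:4  d5:3  d6:3  d7:3 — peak 5.

5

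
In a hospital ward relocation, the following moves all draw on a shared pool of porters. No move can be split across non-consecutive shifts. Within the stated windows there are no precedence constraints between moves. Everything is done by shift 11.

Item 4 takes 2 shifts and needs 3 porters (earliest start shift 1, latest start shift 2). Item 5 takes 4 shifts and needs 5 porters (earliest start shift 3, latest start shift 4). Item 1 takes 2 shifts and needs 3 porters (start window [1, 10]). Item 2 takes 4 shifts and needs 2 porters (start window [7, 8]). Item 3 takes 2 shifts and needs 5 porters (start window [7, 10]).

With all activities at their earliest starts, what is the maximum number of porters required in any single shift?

Early-start schedule: Item 4@1, Item 5@3, Item 1@1, Item 2@7, Item 3@7.
Load per shift: shift 1: 6, shift 2: 6, shift 3: 5, shift 4: 5, shift 5: 5, shift 6: 5, shift 7: 7, shift 8: 7, shift 9: 2, shift 10: 2, shift 11: 0.
Peak is 7.

7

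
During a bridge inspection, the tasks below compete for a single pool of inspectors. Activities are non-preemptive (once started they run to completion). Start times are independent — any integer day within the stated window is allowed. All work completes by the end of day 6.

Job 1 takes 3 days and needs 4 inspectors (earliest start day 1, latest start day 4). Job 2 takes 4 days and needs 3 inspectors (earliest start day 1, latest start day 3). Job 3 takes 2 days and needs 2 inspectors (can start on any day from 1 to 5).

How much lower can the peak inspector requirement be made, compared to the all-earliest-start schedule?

2

Early-start peak: d1:9  d2:9  d3:7  d4:3  d5:0  d6:0 ⇒ 9.
Leveled (Job 1@1, Job 2@1, Job 3@4): d1:7  d2:7  d3:7  d4:5  d5:2  d6:0 ⇒ 7.
Reduction 9 − 7 = 2.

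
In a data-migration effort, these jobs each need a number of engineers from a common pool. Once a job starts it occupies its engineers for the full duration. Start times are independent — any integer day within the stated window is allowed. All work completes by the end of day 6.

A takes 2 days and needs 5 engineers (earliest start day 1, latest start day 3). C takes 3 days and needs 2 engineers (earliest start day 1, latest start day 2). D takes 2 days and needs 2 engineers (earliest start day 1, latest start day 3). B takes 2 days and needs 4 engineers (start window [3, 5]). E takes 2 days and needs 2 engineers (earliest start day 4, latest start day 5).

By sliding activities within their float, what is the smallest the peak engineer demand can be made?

Early-start (A@1, C@1, D@1, B@3, E@4) gives peak 9: d1:9  d2:9  d3:6  d4:6  d5:2  d6:0.
Shift D→3, B→4, E→5.
Schedule A@1, C@1, D@3, B@4, E@5: d1:7  d2:7  d3:4  d4:6  d5:6  d6:2 — peak 7.

7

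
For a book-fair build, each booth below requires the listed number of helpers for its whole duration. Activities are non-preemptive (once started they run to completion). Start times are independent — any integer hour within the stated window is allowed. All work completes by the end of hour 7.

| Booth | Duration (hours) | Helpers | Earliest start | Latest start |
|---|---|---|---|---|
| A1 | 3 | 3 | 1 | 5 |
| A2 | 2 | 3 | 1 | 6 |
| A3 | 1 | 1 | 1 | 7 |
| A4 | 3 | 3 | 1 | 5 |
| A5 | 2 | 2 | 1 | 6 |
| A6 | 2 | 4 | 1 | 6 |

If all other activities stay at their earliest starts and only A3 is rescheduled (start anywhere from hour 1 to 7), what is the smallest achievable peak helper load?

15

A3@1: h1:16  h2:15  h3:6  h4:0  h5:0  h6:0  h7:0 → peak 16
A3@2: h1:15  h2:16  h3:6  h4:0  h5:0  h6:0  h7:0 → peak 16
A3@3: h1:15  h2:15  h3:7  h4:0  h5:0  h6:0  h7:0 → peak 15
A3@4: h1:15  h2:15  h3:6  h4:1  h5:0  h6:0  h7:0 → peak 15
A3@5: h1:15  h2:15  h3:6  h4:0  h5:1  h6:0  h7:0 → peak 15
A3@6: h1:15  h2:15  h3:6  h4:0  h5:0  h6:1  h7:0 → peak 15
A3@7: h1:15  h2:15  h3:6  h4:0  h5:0  h6:0  h7:1 → peak 15
Best is A3@3, peak 15.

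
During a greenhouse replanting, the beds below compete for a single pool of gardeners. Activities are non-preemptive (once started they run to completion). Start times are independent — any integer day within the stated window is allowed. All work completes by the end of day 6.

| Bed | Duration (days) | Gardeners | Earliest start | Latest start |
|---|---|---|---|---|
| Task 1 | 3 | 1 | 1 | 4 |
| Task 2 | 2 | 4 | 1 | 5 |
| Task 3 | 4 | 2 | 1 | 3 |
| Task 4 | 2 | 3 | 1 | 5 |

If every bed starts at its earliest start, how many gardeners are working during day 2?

10

At early start, day 2 has: Task 1, Task 2, Task 3, Task 4.
Demand: 1 + 4 + 2 + 3 = 10.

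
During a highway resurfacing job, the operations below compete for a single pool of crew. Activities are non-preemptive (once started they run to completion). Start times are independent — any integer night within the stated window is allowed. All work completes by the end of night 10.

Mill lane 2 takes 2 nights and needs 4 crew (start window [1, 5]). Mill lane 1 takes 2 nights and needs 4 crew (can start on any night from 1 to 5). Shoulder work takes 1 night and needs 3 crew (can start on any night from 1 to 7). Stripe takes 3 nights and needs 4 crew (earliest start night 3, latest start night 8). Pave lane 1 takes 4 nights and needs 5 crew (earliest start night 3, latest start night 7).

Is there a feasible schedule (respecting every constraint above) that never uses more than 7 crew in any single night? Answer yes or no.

no

The minimum achievable peak is 8; 7 < 8, so no feasible schedule stays within the cap.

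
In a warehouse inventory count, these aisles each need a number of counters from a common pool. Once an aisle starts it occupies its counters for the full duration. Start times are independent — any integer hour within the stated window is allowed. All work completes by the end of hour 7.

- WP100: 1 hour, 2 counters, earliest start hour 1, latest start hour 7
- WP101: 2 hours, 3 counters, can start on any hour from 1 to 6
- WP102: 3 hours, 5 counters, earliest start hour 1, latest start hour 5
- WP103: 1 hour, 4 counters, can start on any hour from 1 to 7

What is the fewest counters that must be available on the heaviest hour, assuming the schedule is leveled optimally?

5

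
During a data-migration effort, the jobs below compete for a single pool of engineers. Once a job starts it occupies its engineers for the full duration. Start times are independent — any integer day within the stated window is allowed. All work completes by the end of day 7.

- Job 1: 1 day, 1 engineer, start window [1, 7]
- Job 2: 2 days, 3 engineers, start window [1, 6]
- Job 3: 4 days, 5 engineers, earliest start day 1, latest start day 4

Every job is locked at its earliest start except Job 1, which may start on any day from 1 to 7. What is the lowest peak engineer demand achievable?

8

Job 1@1: d1:9  d2:8  d3:5  d4:5  d5:0  d6:0  d7:0 → peak 9
Job 1@2: d1:8  d2:9  d3:5  d4:5  d5:0  d6:0  d7:0 → peak 9
Job 1@3: d1:8  d2:8  d3:6  d4:5  d5:0  d6:0  d7:0 → peak 8
Job 1@4: d1:8  d2:8  d3:5  d4:6  d5:0  d6:0  d7:0 → peak 8
Job 1@5: d1:8  d2:8  d3:5  d4:5  d5:1  d6:0  d7:0 → peak 8
Job 1@6: d1:8  d2:8  d3:5  d4:5  d5:0  d6:1  d7:0 → peak 8
Job 1@7: d1:8  d2:8  d3:5  d4:5  d5:0  d6:0  d7:1 → peak 8
Best is Job 1@3, peak 8.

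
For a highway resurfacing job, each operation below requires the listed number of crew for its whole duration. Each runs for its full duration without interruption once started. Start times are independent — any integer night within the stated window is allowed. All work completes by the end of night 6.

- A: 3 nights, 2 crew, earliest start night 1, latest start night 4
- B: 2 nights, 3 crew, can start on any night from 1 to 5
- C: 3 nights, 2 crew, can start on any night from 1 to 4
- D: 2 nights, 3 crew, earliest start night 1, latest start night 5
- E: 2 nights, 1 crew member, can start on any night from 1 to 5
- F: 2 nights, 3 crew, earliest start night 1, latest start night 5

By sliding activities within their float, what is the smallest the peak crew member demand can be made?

6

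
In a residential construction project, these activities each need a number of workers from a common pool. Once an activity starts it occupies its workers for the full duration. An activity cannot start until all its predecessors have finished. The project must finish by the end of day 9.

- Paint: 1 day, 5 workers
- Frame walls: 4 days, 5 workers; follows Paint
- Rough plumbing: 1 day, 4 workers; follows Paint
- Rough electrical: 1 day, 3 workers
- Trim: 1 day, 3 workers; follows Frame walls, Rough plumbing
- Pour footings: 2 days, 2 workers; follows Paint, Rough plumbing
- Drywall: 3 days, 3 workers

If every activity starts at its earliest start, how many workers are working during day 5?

5

At early start, day 5 has: Frame walls.
Demand: 5 = 5.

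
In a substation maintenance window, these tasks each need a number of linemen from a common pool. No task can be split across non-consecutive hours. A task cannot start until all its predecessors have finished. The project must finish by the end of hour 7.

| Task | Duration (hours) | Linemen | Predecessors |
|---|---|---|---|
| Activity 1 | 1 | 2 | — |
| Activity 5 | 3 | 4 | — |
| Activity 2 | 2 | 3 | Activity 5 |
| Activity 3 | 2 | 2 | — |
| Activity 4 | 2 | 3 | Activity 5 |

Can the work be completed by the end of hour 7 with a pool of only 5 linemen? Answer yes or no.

Schedule Activity 1@4, Activity 5@1, Activity 2@4, Activity 3@5, Activity 4@6: h1:4  h2:4  h3:4  h4:5  h5:5  h6:5  h7:3 — peak 5 ≤ 5.

yes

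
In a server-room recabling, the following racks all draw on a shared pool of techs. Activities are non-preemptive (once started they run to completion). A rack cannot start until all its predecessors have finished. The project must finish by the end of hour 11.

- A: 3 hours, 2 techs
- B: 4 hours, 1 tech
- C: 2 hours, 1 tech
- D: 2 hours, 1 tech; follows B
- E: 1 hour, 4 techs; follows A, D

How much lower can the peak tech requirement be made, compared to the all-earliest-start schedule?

Early-start peak: h1:4  h2:4  h3:3  h4:1  h5:1  h6:1  h7:4  h8:0  h9:0  h10:0  h11:0 ⇒ 4.
Leveled (A@1, B@1, C@1, D@5, E@7): h1:4  h2:4  h3:3  h4:1  h5:1  h6:1  h7:4  h8:0  h9:0  h10:0  h11:0 ⇒ 4.
Reduction 4 − 4 = 0.

0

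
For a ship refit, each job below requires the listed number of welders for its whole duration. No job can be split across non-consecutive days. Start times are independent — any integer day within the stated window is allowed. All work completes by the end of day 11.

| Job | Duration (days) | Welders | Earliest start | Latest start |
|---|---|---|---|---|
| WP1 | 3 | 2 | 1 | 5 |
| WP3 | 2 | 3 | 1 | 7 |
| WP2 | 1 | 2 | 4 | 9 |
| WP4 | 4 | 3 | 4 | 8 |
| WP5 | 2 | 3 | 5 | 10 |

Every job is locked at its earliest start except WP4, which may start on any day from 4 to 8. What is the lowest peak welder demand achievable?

5

WP4@4: d1:5  d2:5  d3:2  d4:5  d5:6  d6:6  d7:3  d8:0  d9:0  d10:0  d11:0 → peak 6
WP4@5: d1:5  d2:5  d3:2  d4:2  d5:6  d6:6  d7:3  d8:3  d9:0  d10:0  d11:0 → peak 6
WP4@6: d1:5  d2:5  d3:2  d4:2  d5:3  d6:6  d7:3  d8:3  d9:3  d10:0  d11:0 → peak 6
WP4@7: d1:5  d2:5  d3:2  d4:2  d5:3  d6:3  d7:3  d8:3  d9:3  d10:3  d11:0 → peak 5
WP4@8: d1:5  d2:5  d3:2  d4:2  d5:3  d6:3  d7:0  d8:3  d9:3  d10:3  d11:3 → peak 5
Best is WP4@7, peak 5.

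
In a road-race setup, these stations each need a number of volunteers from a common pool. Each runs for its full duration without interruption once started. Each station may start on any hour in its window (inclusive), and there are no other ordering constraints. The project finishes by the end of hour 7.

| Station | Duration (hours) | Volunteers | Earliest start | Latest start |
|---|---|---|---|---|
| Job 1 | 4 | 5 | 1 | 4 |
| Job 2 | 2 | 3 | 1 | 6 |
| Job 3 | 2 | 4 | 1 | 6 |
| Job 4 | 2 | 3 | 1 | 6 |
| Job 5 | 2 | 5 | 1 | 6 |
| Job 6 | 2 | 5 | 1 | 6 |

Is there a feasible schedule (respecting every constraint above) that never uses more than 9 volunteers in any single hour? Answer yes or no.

no

The minimum achievable peak is 10; 9 < 10, so no feasible schedule stays within the cap.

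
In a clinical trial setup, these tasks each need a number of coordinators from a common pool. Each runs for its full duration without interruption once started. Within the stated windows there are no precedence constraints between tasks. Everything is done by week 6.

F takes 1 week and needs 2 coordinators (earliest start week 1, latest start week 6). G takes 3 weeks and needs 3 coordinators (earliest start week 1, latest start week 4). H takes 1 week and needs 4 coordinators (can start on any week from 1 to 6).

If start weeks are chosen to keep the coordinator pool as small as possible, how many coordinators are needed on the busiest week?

4

Early-start (F@1, G@1, H@1) gives peak 9: w1:9  w2:3  w3:3  w4:0  w5:0  w6:0.
Shift G→2, H→5.
Schedule F@1, G@2, H@5: w1:2  w2:3  w3:3  w4:3  w5:4  w6:0 — peak 4.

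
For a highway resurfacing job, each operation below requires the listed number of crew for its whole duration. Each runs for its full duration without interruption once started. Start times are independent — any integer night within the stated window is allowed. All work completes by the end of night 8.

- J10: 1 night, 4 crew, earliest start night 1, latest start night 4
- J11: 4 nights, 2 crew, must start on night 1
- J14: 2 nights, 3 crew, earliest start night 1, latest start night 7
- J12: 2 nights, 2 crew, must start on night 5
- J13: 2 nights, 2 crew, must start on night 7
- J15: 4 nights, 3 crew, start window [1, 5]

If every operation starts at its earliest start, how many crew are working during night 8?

At early start, night 8 has: J13.
Demand: 2 = 2.

2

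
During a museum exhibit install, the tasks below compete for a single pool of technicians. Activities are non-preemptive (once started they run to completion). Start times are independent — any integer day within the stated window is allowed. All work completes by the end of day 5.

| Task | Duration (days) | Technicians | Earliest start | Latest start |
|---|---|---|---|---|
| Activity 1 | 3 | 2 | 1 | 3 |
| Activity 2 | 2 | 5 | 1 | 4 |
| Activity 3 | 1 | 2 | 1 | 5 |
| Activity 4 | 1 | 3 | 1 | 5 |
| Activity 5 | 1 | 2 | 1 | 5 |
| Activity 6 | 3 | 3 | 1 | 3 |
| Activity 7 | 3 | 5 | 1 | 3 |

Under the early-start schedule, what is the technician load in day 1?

22

At early start, day 1 has: Activity 1, Activity 2, Activity 3, Activity 4, Activity 5, Activity 6, Activity 7.
Demand: 2 + 5 + 2 + 3 + 2 + 3 + 5 = 22.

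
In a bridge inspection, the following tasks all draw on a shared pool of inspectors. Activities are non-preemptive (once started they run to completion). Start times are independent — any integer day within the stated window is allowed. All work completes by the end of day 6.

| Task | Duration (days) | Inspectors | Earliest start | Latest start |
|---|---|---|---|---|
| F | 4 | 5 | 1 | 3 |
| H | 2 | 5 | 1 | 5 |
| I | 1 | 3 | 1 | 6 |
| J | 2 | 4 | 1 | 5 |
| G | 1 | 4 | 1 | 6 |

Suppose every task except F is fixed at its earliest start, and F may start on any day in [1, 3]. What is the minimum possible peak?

16

F@1: d1:21  d2:14  d3:5  d4:5  d5:0  d6:0 → peak 21
F@2: d1:16  d2:14  d3:5  d4:5  d5:5  d6:0 → peak 16
F@3: d1:16  d2:9  d3:5  d4:5  d5:5  d6:5 → peak 16
Best is F@2, peak 16.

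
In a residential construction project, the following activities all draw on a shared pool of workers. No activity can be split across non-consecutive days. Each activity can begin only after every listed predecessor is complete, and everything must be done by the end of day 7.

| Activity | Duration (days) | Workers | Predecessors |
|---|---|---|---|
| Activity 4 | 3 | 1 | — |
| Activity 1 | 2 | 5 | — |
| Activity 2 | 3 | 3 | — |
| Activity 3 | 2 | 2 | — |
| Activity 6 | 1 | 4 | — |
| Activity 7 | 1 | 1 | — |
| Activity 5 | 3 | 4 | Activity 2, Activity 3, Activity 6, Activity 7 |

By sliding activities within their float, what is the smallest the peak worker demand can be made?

Early-start (Activity 4@1, Activity 1@1, Activity 2@1, Activity 3@1, Activity 6@1, Activity 7@1, Activity 5@4) gives peak 16: d1:16  d2:11  d3:4  d4:4  d5:4  d6:4  d7:0.
Shift Activity 4→3, Activity 3→3, Activity 6→4, Activity 7→3, Activity 5→5.
Schedule Activity 4@3, Activity 1@1, Activity 2@1, Activity 3@3, Activity 6@4, Activity 7@3, Activity 5@5: d1:8  d2:8  d3:7  d4:7  d5:5  d6:4  d7:4 — peak 8.

8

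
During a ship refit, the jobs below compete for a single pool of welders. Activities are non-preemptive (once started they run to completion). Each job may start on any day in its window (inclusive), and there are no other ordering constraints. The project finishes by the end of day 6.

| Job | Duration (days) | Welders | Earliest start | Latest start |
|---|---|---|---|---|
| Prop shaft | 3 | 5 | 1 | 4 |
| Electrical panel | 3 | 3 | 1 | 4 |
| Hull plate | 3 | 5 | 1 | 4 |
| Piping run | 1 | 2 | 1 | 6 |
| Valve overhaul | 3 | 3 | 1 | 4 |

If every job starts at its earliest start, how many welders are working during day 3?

At early start, day 3 has: Prop shaft, Electrical panel, Hull plate, Valve overhaul.
Demand: 5 + 3 + 5 + 3 = 16.

16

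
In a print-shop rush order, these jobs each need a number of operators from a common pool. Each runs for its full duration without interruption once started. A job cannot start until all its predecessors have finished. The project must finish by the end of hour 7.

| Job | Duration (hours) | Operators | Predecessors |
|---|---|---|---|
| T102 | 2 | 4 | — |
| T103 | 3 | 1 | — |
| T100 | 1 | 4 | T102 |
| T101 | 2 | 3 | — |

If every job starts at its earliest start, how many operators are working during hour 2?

At early start, hour 2 has: T102, T103, T101.
Demand: 4 + 1 + 3 = 8.

8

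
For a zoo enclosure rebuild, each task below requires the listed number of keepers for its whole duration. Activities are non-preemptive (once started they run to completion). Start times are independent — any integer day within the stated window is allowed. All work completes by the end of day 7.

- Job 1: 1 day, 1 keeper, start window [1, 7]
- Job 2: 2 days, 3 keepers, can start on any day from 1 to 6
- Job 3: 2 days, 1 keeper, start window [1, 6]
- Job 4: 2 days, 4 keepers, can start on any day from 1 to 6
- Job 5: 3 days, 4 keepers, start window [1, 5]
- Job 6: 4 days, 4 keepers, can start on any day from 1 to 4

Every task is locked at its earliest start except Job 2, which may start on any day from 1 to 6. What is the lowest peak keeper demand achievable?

14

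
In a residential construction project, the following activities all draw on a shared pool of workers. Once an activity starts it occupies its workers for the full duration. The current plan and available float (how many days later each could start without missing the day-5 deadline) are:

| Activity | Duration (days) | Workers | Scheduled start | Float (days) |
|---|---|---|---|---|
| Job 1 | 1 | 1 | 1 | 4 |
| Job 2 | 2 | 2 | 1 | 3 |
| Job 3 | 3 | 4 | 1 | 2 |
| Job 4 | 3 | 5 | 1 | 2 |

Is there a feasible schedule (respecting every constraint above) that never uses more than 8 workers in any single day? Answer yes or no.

no

The minimum achievable peak is 9; 8 < 9, so no feasible schedule stays within the cap.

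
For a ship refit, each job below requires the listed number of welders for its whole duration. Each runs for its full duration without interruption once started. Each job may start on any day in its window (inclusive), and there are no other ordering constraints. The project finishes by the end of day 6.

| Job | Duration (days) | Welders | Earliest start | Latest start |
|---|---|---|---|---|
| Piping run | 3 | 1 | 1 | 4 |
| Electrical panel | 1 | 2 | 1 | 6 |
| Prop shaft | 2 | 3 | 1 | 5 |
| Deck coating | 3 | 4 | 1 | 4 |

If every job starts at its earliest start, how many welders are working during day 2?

8

At early start, day 2 has: Piping run, Prop shaft, Deck coating.
Demand: 1 + 3 + 4 = 8.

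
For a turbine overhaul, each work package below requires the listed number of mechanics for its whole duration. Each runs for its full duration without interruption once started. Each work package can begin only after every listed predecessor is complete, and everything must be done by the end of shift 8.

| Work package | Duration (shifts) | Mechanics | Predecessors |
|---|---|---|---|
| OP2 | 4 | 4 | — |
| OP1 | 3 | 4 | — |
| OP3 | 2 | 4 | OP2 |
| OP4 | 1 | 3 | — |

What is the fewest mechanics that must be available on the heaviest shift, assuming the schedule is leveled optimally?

8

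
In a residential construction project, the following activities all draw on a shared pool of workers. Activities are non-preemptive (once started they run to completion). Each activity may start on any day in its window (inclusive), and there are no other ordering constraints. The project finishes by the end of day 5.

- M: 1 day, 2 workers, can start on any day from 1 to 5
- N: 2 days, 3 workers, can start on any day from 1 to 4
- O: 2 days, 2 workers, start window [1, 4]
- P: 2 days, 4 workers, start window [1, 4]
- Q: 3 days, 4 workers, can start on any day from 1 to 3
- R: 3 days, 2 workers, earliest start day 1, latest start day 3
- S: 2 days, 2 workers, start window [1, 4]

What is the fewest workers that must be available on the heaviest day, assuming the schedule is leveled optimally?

9

Early-start (M@1, N@1, O@1, P@1, Q@1, R@1, S@1) gives peak 19: d1:19  d2:17  d3:6  d4:0  d5:0.
Shift P→4, Q→3, S→2.
Schedule M@1, N@1, O@1, P@4, Q@3, R@1, S@2: d1:9  d2:9  d3:8  d4:8  d5:8 — peak 9.
Total worker-days = 42 over 5 days ⇒ peak ≥ ⌈42/5⌉ = 9, so 9 is optimal.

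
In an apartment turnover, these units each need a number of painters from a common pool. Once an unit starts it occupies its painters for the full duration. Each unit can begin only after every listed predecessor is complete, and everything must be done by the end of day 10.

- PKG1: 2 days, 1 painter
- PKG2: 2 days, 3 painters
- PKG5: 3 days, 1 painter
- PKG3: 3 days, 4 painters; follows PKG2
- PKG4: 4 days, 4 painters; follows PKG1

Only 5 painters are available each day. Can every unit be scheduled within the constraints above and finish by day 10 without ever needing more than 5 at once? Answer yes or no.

Schedule PKG1@1, PKG2@1, PKG5@1, PKG3@3, PKG4@6: d1:5  d2:5  d3:5  d4:4  d5:4  d6:4  d7:4  d8:4  d9:4  d10:0 — peak 5 ≤ 5.

yes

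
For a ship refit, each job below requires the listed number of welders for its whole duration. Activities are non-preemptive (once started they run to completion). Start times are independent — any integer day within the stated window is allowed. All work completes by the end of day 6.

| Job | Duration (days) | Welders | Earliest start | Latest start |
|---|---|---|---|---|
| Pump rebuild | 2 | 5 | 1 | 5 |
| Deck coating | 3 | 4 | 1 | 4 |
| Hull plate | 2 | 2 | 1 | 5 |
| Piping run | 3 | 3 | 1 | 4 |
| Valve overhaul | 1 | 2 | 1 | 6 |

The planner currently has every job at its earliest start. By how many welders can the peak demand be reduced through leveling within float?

9

Early-start peak: d1:16  d2:14  d3:7  d4:0  d5:0  d6:0 ⇒ 16.
Leveled (Pump rebuild@1, Deck coating@3, Hull plate@1, Piping run@3, Valve overhaul@6): d1:7  d2:7  d3:7  d4:7  d5:7  d6:2 ⇒ 7.
Reduction 16 − 7 = 9.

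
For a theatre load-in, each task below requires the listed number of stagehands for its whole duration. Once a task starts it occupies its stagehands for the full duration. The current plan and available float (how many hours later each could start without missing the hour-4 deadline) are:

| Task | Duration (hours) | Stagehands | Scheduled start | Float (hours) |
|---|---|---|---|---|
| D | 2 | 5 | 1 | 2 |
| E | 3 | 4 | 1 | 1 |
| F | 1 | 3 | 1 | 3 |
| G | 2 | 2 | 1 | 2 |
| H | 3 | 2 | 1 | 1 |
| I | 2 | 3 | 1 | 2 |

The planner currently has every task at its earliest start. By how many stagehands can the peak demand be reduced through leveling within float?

Early-start peak: h1:19  h2:16  h3:6  h4:0 ⇒ 19.
Leveled (D@1, E@1, F@4, G@3, H@1, I@3): h1:11  h2:11  h3:11  h4:8 ⇒ 11.
Reduction 19 − 11 = 8.

8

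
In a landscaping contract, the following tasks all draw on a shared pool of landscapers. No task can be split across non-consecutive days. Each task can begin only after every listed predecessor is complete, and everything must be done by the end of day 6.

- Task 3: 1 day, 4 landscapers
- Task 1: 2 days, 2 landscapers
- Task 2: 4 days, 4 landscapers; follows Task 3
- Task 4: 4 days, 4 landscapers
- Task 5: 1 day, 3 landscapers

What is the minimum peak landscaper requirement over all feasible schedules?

8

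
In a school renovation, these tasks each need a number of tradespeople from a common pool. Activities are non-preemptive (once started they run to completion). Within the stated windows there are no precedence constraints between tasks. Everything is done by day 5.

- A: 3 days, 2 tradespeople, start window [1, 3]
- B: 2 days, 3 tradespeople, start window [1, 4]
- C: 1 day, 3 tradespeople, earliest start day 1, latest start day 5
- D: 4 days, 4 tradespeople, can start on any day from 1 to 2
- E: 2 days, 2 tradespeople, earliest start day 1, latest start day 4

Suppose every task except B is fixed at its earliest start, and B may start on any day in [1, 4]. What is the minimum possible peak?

B@1: d1:14  d2:11  d3:6  d4:4  d5:0 → peak 14
B@2: d1:11  d2:11  d3:9  d4:4  d5:0 → peak 11
B@3: d1:11  d2:8  d3:9  d4:7  d5:0 → peak 11
B@4: d1:11  d2:8  d3:6  d4:7  d5:3 → peak 11
Best is B@2, peak 11.

11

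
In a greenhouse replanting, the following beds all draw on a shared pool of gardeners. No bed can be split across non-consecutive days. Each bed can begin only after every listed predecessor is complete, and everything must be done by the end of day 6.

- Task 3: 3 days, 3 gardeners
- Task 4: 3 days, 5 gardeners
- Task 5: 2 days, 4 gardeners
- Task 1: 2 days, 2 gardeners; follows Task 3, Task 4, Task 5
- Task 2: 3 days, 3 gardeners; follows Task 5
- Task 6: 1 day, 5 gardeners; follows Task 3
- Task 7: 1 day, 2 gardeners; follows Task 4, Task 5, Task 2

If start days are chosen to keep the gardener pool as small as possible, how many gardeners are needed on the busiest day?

12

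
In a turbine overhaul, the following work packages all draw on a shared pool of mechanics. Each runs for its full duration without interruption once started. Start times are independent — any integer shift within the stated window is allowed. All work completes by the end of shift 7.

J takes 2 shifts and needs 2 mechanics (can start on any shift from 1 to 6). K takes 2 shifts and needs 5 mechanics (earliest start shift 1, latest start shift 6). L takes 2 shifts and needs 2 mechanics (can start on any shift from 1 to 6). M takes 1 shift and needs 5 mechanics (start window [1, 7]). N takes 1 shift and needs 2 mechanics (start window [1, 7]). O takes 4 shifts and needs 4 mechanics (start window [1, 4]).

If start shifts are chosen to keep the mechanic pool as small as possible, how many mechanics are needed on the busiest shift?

7

Early-start (J@1, K@1, L@1, M@1, N@1, O@1) gives peak 20: s1:20  s2:13  s3:4  s4:4  s5:0  s6:0  s7:0.
Shift L→3, M→3, N→5, O→4.
Schedule J@1, K@1, L@3, M@3, N@5, O@4: s1:7  s2:7  s3:7  s4:6  s5:6  s6:4  s7:4 — peak 7.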